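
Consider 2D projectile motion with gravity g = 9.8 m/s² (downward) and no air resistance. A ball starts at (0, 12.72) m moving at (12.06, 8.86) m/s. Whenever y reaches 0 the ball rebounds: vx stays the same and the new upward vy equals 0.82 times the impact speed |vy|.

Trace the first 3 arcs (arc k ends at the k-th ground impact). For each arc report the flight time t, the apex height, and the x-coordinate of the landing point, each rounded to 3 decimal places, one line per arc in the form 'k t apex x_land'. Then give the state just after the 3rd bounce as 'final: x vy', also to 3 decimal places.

1 2.752 16.725 33.184
2 3.030 11.246 69.725
3 2.485 7.562 99.688
final: 99.688 9.983

Arc 1: start y=12.720, vy=8.860 → t=2.752, apex=16.725, x_land=33.184, impact vy=-18.106
  bounce: vy ← 0.82·18.106 = 14.847
Arc 2: start y=0.000, vy=14.847 → t=3.030, apex=11.246, x_land=69.725, impact vy=-14.847
  bounce: vy ← 0.82·14.847 = 12.174
Arc 3: start y=0.000, vy=12.174 → t=2.485, apex=7.562, x_land=99.688, impact vy=-12.174
  bounce: vy ← 0.82·12.174 = 9.983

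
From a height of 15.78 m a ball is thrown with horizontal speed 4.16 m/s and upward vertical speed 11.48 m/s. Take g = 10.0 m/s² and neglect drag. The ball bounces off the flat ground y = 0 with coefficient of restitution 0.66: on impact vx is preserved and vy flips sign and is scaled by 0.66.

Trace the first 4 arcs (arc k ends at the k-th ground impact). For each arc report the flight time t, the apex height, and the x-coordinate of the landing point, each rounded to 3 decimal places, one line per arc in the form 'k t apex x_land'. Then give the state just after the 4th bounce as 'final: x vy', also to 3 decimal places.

Arc 1: start y=15.780, vy=11.480 → t=3.263, apex=22.370, x_land=13.575, impact vy=-21.152
  bounce: vy ← 0.66·21.152 = 13.960
Arc 2: start y=0.000, vy=13.960 → t=2.792, apex=9.744, x_land=25.190, impact vy=-13.960
  bounce: vy ← 0.66·13.960 = 9.214
Arc 3: start y=0.000, vy=9.214 → t=1.843, apex=4.245, x_land=32.855, impact vy=-9.214
  bounce: vy ← 0.66·9.214 = 6.081
Arc 4: start y=0.000, vy=6.081 → t=1.216, apex=1.849, x_land=37.915, impact vy=-6.081
  bounce: vy ← 0.66·6.081 = 4.013

1 3.263 22.370 13.575
2 2.792 9.744 25.190
3 1.843 4.245 32.855
4 1.216 1.849 37.915
final: 37.915 4.013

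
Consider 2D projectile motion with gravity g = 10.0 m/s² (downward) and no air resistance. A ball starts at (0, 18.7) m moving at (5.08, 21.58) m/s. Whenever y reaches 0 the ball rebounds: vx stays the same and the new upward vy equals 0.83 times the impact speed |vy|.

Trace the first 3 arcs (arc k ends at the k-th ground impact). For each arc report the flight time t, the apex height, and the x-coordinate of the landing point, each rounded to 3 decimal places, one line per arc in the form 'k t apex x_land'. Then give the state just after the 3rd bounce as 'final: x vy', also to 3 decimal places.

Arc 1: start y=18.700, vy=21.580 → t=5.056, apex=41.985, x_land=25.683, impact vy=-28.978
  bounce: vy ← 0.83·28.978 = 24.051
Arc 2: start y=0.000, vy=24.051 → t=4.810, apex=28.923, x_land=50.119, impact vy=-24.051
  bounce: vy ← 0.83·24.051 = 19.963
Arc 3: start y=0.000, vy=19.963 → t=3.993, apex=19.925, x_land=70.401, impact vy=-19.963
  bounce: vy ← 0.83·19.963 = 16.569

1 5.056 41.985 25.683
2 4.810 28.923 50.119
3 3.993 19.925 70.401
final: 70.401 16.569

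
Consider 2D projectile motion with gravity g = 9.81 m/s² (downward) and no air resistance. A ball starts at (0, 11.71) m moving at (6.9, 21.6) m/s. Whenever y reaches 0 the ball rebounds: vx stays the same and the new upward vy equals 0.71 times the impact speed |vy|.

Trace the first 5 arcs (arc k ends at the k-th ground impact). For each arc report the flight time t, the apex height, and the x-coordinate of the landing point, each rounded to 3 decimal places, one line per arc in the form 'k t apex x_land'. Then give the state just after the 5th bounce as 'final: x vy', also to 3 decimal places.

Arc 1: start y=11.710, vy=21.600 → t=4.892, apex=35.490, x_land=33.753, impact vy=-26.388
  bounce: vy ← 0.71·26.388 = 18.735
Arc 2: start y=0.000, vy=18.735 → t=3.820, apex=17.890, x_land=60.108, impact vy=-18.735
  bounce: vy ← 0.71·18.735 = 13.302
Arc 3: start y=0.000, vy=13.302 → t=2.712, apex=9.019, x_land=78.821, impact vy=-13.302
  bounce: vy ← 0.71·13.302 = 9.444
Arc 4: start y=0.000, vy=9.444 → t=1.925, apex=4.546, x_land=92.106, impact vy=-9.444
  bounce: vy ← 0.71·9.444 = 6.706
Arc 5: start y=0.000, vy=6.706 → t=1.367, apex=2.292, x_land=101.539, impact vy=-6.706
  bounce: vy ← 0.71·6.706 = 4.761

1 4.892 35.490 33.753
2 3.820 17.890 60.108
3 2.712 9.019 78.821
4 1.925 4.546 92.106
5 1.367 2.292 101.539
final: 101.539 4.761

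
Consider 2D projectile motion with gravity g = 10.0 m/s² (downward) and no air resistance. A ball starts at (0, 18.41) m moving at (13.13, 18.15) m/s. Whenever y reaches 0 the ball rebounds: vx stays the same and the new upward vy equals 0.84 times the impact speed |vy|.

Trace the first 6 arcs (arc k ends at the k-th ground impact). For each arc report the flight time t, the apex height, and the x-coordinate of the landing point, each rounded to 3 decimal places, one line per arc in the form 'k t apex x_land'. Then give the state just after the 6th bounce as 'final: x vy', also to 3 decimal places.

1 4.456 34.881 58.511
2 4.437 24.612 116.772
3 3.727 17.366 165.712
4 3.131 12.254 206.822
5 2.630 8.646 241.354
6 2.209 6.101 270.361
final: 270.361 9.279

Arc 1: start y=18.410, vy=18.150 → t=4.456, apex=34.881, x_land=58.511, impact vy=-26.413
  bounce: vy ← 0.84·26.413 = 22.187
Arc 2: start y=0.000, vy=22.187 → t=4.437, apex=24.612, x_land=116.772, impact vy=-22.187
  bounce: vy ← 0.84·22.187 = 18.637
Arc 3: start y=0.000, vy=18.637 → t=3.727, apex=17.366, x_land=165.712, impact vy=-18.637
  bounce: vy ← 0.84·18.637 = 15.655
Arc 4: start y=0.000, vy=15.655 → t=3.131, apex=12.254, x_land=206.822, impact vy=-15.655
  bounce: vy ← 0.84·15.655 = 13.150
Arc 5: start y=0.000, vy=13.150 → t=2.630, apex=8.646, x_land=241.354, impact vy=-13.150
  bounce: vy ← 0.84·13.150 = 11.046
Arc 6: start y=0.000, vy=11.046 → t=2.209, apex=6.101, x_land=270.361, impact vy=-11.046
  bounce: vy ← 0.84·11.046 = 9.279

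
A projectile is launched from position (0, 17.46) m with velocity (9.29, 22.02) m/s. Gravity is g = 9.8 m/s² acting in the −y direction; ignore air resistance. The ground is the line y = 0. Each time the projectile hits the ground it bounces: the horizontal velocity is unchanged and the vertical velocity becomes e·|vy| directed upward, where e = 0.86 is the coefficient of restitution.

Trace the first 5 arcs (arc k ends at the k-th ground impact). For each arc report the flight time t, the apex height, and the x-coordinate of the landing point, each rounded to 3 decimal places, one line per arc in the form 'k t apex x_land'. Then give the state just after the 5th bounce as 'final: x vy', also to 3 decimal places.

Arc 1: start y=17.460, vy=22.020 → t=5.182, apex=42.199, x_land=48.137, impact vy=-28.759
  bounce: vy ← 0.86·28.759 = 24.733
Arc 2: start y=0.000, vy=24.733 → t=5.048, apex=31.210, x_land=95.028, impact vy=-24.733
  bounce: vy ← 0.86·24.733 = 21.270
Arc 3: start y=0.000, vy=21.270 → t=4.341, apex=23.083, x_land=135.355, impact vy=-21.270
  bounce: vy ← 0.86·21.270 = 18.293
Arc 4: start y=0.000, vy=18.293 → t=3.733, apex=17.072, x_land=170.036, impact vy=-18.293
  bounce: vy ← 0.86·18.293 = 15.732
Arc 5: start y=0.000, vy=15.732 → t=3.211, apex=12.627, x_land=199.862, impact vy=-15.732
  bounce: vy ← 0.86·15.732 = 13.529

1 5.182 42.199 48.137
2 5.048 31.210 95.028
3 4.341 23.083 135.355
4 3.733 17.072 170.036
5 3.211 12.627 199.862
final: 199.862 13.529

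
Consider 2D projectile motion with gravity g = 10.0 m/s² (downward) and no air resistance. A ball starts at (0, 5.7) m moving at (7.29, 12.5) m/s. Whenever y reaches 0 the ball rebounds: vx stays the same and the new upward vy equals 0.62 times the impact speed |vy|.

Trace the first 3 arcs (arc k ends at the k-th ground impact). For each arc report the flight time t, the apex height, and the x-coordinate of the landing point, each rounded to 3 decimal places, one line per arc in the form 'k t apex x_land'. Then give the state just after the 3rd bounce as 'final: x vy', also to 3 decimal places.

1 2.894 13.512 21.097
2 2.038 5.194 35.957
3 1.264 1.997 45.171
final: 45.171 3.918

Arc 1: start y=5.700, vy=12.500 → t=2.894, apex=13.512, x_land=21.097, impact vy=-16.439
  bounce: vy ← 0.62·16.439 = 10.192
Arc 2: start y=0.000, vy=10.192 → t=2.038, apex=5.194, x_land=35.957, impact vy=-10.192
  bounce: vy ← 0.62·10.192 = 6.319
Arc 3: start y=0.000, vy=6.319 → t=1.264, apex=1.997, x_land=45.171, impact vy=-6.319
  bounce: vy ← 0.62·6.319 = 3.918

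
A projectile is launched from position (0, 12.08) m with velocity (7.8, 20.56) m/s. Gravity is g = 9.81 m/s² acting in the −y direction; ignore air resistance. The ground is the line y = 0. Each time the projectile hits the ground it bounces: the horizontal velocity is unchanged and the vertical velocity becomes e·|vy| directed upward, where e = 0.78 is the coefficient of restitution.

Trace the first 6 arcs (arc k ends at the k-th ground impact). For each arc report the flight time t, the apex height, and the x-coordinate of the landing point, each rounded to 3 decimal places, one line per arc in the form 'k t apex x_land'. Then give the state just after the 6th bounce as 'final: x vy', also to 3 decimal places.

Arc 1: start y=12.080, vy=20.560 → t=4.714, apex=33.625, x_land=36.770, impact vy=-25.685
  bounce: vy ← 0.78·25.685 = 20.034
Arc 2: start y=0.000, vy=20.034 → t=4.084, apex=20.457, x_land=68.629, impact vy=-20.034
  bounce: vy ← 0.78·20.034 = 15.627
Arc 3: start y=0.000, vy=15.627 → t=3.186, apex=12.446, x_land=93.479, impact vy=-15.627
  bounce: vy ← 0.78·15.627 = 12.189
Arc 4: start y=0.000, vy=12.189 → t=2.485, apex=7.572, x_land=112.862, impact vy=-12.189
  bounce: vy ← 0.78·12.189 = 9.507
Arc 5: start y=0.000, vy=9.507 → t=1.938, apex=4.607, x_land=127.980, impact vy=-9.507
  bounce: vy ← 0.78·9.507 = 7.416
Arc 6: start y=0.000, vy=7.416 → t=1.512, apex=2.803, x_land=139.773, impact vy=-7.416
  bounce: vy ← 0.78·7.416 = 5.784

1 4.714 33.625 36.770
2 4.084 20.457 68.629
3 3.186 12.446 93.479
4 2.485 7.572 112.862
5 1.938 4.607 127.980
6 1.512 2.803 139.773
final: 139.773 5.784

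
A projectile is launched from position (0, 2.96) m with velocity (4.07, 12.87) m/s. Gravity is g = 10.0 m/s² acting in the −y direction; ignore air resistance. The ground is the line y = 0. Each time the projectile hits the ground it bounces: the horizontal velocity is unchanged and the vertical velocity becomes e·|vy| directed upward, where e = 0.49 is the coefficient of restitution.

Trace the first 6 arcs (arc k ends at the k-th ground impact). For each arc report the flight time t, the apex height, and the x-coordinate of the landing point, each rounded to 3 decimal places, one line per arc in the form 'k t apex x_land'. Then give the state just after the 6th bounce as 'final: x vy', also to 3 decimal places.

Arc 1: start y=2.960, vy=12.870 → t=2.786, apex=11.242, x_land=11.341, impact vy=-14.995
  bounce: vy ← 0.49·14.995 = 7.347
Arc 2: start y=0.000, vy=7.347 → t=1.469, apex=2.699, x_land=17.322, impact vy=-7.347
  bounce: vy ← 0.49·7.347 = 3.600
Arc 3: start y=0.000, vy=3.600 → t=0.720, apex=0.648, x_land=20.252, impact vy=-3.600
  bounce: vy ← 0.49·3.600 = 1.764
Arc 4: start y=0.000, vy=1.764 → t=0.353, apex=0.156, x_land=21.688, impact vy=-1.764
  bounce: vy ← 0.49·1.764 = 0.864
Arc 5: start y=0.000, vy=0.864 → t=0.173, apex=0.037, x_land=22.392, impact vy=-0.864
  bounce: vy ← 0.49·0.864 = 0.424
Arc 6: start y=0.000, vy=0.424 → t=0.085, apex=0.009, x_land=22.737, impact vy=-0.424
  bounce: vy ← 0.49·0.424 = 0.208

1 2.786 11.242 11.341
2 1.469 2.699 17.322
3 0.720 0.648 20.252
4 0.353 0.156 21.688
5 0.173 0.037 22.392
6 0.085 0.009 22.737
final: 22.737 0.208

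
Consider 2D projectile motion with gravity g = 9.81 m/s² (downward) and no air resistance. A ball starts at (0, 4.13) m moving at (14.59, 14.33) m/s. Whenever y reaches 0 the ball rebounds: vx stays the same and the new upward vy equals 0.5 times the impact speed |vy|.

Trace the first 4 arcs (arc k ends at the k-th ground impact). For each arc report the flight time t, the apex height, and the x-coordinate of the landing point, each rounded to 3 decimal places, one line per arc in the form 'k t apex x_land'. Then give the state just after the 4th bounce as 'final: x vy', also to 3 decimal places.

1 3.186 14.596 46.481
2 1.725 3.649 71.649
3 0.863 0.912 84.234
4 0.431 0.228 90.526
final: 90.526 1.058

Arc 1: start y=4.130, vy=14.330 → t=3.186, apex=14.596, x_land=46.481, impact vy=-16.923
  bounce: vy ← 0.5·16.923 = 8.461
Arc 2: start y=0.000, vy=8.461 → t=1.725, apex=3.649, x_land=71.649, impact vy=-8.461
  bounce: vy ← 0.5·8.461 = 4.231
Arc 3: start y=0.000, vy=4.231 → t=0.863, apex=0.912, x_land=84.234, impact vy=-4.231
  bounce: vy ← 0.5·4.231 = 2.115
Arc 4: start y=0.000, vy=2.115 → t=0.431, apex=0.228, x_land=90.526, impact vy=-2.115
  bounce: vy ← 0.5·2.115 = 1.058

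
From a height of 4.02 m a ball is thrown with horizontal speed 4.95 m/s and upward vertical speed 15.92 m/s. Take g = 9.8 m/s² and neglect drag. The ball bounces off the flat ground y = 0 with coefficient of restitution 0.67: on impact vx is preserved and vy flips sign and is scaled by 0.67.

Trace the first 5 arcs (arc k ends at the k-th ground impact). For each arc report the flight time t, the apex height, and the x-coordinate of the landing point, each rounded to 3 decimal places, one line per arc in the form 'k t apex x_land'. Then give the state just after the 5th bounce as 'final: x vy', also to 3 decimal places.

Arc 1: start y=4.020, vy=15.920 → t=3.484, apex=16.951, x_land=17.248, impact vy=-18.227
  bounce: vy ← 0.67·18.227 = 12.212
Arc 2: start y=0.000, vy=12.212 → t=2.492, apex=7.609, x_land=29.585, impact vy=-12.212
  bounce: vy ← 0.67·12.212 = 8.182
Arc 3: start y=0.000, vy=8.182 → t=1.670, apex=3.416, x_land=37.851, impact vy=-8.182
  bounce: vy ← 0.67·8.182 = 5.482
Arc 4: start y=0.000, vy=5.482 → t=1.119, apex=1.533, x_land=43.389, impact vy=-5.482
  bounce: vy ← 0.67·5.482 = 3.673
Arc 5: start y=0.000, vy=3.673 → t=0.750, apex=0.688, x_land=47.099, impact vy=-3.673
  bounce: vy ← 0.67·3.673 = 2.461

1 3.484 16.951 17.248
2 2.492 7.609 29.585
3 1.670 3.416 37.851
4 1.119 1.533 43.389
5 0.750 0.688 47.099
final: 47.099 2.461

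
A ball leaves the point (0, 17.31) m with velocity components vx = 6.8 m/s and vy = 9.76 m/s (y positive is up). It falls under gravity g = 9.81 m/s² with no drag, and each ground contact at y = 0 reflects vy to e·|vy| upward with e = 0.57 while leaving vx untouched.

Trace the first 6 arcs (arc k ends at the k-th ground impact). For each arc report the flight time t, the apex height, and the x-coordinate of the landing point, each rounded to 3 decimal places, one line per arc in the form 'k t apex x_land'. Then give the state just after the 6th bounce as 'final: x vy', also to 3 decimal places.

Arc 1: start y=17.310, vy=9.760 → t=3.121, apex=22.165, x_land=21.221, impact vy=-20.854
  bounce: vy ← 0.57·20.854 = 11.887
Arc 2: start y=0.000, vy=11.887 → t=2.423, apex=7.201, x_land=37.699, impact vy=-11.887
  bounce: vy ← 0.57·11.887 = 6.775
Arc 3: start y=0.000, vy=6.775 → t=1.381, apex=2.340, x_land=47.092, impact vy=-6.775
  bounce: vy ← 0.57·6.775 = 3.862
Arc 4: start y=0.000, vy=3.862 → t=0.787, apex=0.760, x_land=52.447, impact vy=-3.862
  bounce: vy ← 0.57·3.862 = 2.201
Arc 5: start y=0.000, vy=2.201 → t=0.449, apex=0.247, x_land=55.498, impact vy=-2.201
  bounce: vy ← 0.57·2.201 = 1.255
Arc 6: start y=0.000, vy=1.255 → t=0.256, apex=0.080, x_land=57.238, impact vy=-1.255
  bounce: vy ← 0.57·1.255 = 0.715

1 3.121 22.165 21.221
2 2.423 7.201 37.699
3 1.381 2.340 47.092
4 0.787 0.760 52.447
5 0.449 0.247 55.498
6 0.256 0.080 57.238
final: 57.238 0.715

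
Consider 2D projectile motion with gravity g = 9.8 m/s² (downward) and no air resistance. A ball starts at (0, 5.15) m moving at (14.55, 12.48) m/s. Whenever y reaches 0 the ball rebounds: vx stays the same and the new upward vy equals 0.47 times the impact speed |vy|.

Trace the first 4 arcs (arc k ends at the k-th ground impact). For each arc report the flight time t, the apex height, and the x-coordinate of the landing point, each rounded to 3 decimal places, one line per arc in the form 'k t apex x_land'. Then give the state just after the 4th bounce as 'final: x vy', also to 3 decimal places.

1 2.908 13.096 42.316
2 1.537 2.893 64.676
3 0.722 0.639 75.185
4 0.339 0.141 80.124
final: 80.124 0.782

Arc 1: start y=5.150, vy=12.480 → t=2.908, apex=13.096, x_land=42.316, impact vy=-16.022
  bounce: vy ← 0.47·16.022 = 7.530
Arc 2: start y=0.000, vy=7.530 → t=1.537, apex=2.893, x_land=64.676, impact vy=-7.530
  bounce: vy ← 0.47·7.530 = 3.539
Arc 3: start y=0.000, vy=3.539 → t=0.722, apex=0.639, x_land=75.185, impact vy=-3.539
  bounce: vy ← 0.47·3.539 = 1.663
Arc 4: start y=0.000, vy=1.663 → t=0.339, apex=0.141, x_land=80.124, impact vy=-1.663
  bounce: vy ← 0.47·1.663 = 0.782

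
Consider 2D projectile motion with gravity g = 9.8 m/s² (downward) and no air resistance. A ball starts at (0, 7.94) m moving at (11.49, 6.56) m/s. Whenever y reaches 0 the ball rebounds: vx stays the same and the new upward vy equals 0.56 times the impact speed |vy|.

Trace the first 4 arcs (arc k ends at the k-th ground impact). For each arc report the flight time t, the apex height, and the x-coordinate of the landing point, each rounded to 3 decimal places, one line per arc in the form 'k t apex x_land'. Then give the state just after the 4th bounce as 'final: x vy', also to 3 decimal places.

Arc 1: start y=7.940, vy=6.560 → t=2.108, apex=10.136, x_land=24.216, impact vy=-14.095
  bounce: vy ← 0.56·14.095 = 7.893
Arc 2: start y=0.000, vy=7.893 → t=1.611, apex=3.179, x_land=42.725, impact vy=-7.893
  bounce: vy ← 0.56·7.893 = 4.420
Arc 3: start y=0.000, vy=4.420 → t=0.902, apex=0.997, x_land=53.089, impact vy=-4.420
  bounce: vy ← 0.56·4.420 = 2.475
Arc 4: start y=0.000, vy=2.475 → t=0.505, apex=0.313, x_land=58.893, impact vy=-2.475
  bounce: vy ← 0.56·2.475 = 1.386

1 2.108 10.136 24.216
2 1.611 3.179 42.725
3 0.902 0.997 53.089
4 0.505 0.313 58.893
final: 58.893 1.386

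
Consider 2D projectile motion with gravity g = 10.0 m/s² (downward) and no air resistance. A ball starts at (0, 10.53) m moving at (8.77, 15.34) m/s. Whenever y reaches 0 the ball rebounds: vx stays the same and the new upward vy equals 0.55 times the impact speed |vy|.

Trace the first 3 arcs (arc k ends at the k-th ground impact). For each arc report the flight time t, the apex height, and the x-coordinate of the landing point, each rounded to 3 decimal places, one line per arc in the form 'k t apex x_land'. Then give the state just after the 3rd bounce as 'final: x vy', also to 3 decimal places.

1 3.646 22.296 31.973
2 2.323 6.744 52.344
3 1.278 2.040 63.548
final: 63.548 3.513

Arc 1: start y=10.530, vy=15.340 → t=3.646, apex=22.296, x_land=31.973, impact vy=-21.117
  bounce: vy ← 0.55·21.117 = 11.614
Arc 2: start y=0.000, vy=11.614 → t=2.323, apex=6.744, x_land=52.344, impact vy=-11.614
  bounce: vy ← 0.55·11.614 = 6.388
Arc 3: start y=0.000, vy=6.388 → t=1.278, apex=2.040, x_land=63.548, impact vy=-6.388
  bounce: vy ← 0.55·6.388 = 3.513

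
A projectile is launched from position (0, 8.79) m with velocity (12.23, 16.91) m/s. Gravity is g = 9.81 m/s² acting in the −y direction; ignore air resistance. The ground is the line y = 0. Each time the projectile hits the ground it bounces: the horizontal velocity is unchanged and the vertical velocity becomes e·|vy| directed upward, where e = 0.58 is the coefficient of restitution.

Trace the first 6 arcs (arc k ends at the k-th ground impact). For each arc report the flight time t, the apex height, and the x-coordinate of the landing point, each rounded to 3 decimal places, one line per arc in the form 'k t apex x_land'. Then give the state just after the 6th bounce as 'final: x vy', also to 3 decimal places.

1 3.906 23.364 47.774
2 2.532 7.860 78.737
3 1.468 2.644 96.695
4 0.852 0.889 107.111
5 0.494 0.299 113.152
6 0.287 0.101 116.656
final: 116.656 0.815

Arc 1: start y=8.790, vy=16.910 → t=3.906, apex=23.364, x_land=47.774, impact vy=-21.410
  bounce: vy ← 0.58·21.410 = 12.418
Arc 2: start y=0.000, vy=12.418 → t=2.532, apex=7.860, x_land=78.737, impact vy=-12.418
  bounce: vy ← 0.58·12.418 = 7.202
Arc 3: start y=0.000, vy=7.202 → t=1.468, apex=2.644, x_land=96.695, impact vy=-7.202
  bounce: vy ← 0.58·7.202 = 4.177
Arc 4: start y=0.000, vy=4.177 → t=0.852, apex=0.889, x_land=107.111, impact vy=-4.177
  bounce: vy ← 0.58·4.177 = 2.423
Arc 5: start y=0.000, vy=2.423 → t=0.494, apex=0.299, x_land=113.152, impact vy=-2.423
  bounce: vy ← 0.58·2.423 = 1.405
Arc 6: start y=0.000, vy=1.405 → t=0.287, apex=0.101, x_land=116.656, impact vy=-1.405
  bounce: vy ← 0.58·1.405 = 0.815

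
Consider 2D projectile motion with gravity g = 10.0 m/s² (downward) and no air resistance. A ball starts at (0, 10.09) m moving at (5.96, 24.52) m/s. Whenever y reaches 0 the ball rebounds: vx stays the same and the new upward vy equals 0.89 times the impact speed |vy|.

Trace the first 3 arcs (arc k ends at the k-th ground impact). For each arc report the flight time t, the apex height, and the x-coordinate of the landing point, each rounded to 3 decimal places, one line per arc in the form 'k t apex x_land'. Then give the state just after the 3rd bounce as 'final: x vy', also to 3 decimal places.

1 5.286 40.152 31.503
2 5.044 31.804 61.566
3 4.489 25.192 88.322
final: 88.322 19.977

Arc 1: start y=10.090, vy=24.520 → t=5.286, apex=40.152, x_land=31.503, impact vy=-28.338
  bounce: vy ← 0.89·28.338 = 25.221
Arc 2: start y=0.000, vy=25.221 → t=5.044, apex=31.804, x_land=61.566, impact vy=-25.221
  bounce: vy ← 0.89·25.221 = 22.446
Arc 3: start y=0.000, vy=22.446 → t=4.489, apex=25.192, x_land=88.322, impact vy=-22.446
  bounce: vy ← 0.89·22.446 = 19.977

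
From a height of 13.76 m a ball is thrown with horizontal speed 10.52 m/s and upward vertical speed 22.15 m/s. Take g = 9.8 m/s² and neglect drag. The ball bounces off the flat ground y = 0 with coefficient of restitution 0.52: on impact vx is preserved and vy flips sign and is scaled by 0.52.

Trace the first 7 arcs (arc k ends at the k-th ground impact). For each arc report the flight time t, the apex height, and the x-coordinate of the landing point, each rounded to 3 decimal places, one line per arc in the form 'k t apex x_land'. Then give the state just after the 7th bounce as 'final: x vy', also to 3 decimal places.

Arc 1: start y=13.760, vy=22.150 → t=5.074, apex=38.792, x_land=53.377, impact vy=-27.574
  bounce: vy ← 0.52·27.574 = 14.338
Arc 2: start y=0.000, vy=14.338 → t=2.926, apex=10.489, x_land=84.161, impact vy=-14.338
  bounce: vy ← 0.52·14.338 = 7.456
Arc 3: start y=0.000, vy=7.456 → t=1.522, apex=2.836, x_land=100.168, impact vy=-7.456
  bounce: vy ← 0.52·7.456 = 3.877
Arc 4: start y=0.000, vy=3.877 → t=0.791, apex=0.767, x_land=108.492, impact vy=-3.877
  bounce: vy ← 0.52·3.877 = 2.016
Arc 5: start y=0.000, vy=2.016 → t=0.411, apex=0.207, x_land=112.821, impact vy=-2.016
  bounce: vy ← 0.52·2.016 = 1.048
Arc 6: start y=0.000, vy=1.048 → t=0.214, apex=0.056, x_land=115.071, impact vy=-1.048
  bounce: vy ← 0.52·1.048 = 0.545
Arc 7: start y=0.000, vy=0.545 → t=0.111, apex=0.015, x_land=116.242, impact vy=-0.545
  bounce: vy ← 0.52·0.545 = 0.283

1 5.074 38.792 53.377
2 2.926 10.489 84.161
3 1.522 2.836 100.168
4 0.791 0.767 108.492
5 0.411 0.207 112.821
6 0.214 0.056 115.071
7 0.111 0.015 116.242
final: 116.242 0.283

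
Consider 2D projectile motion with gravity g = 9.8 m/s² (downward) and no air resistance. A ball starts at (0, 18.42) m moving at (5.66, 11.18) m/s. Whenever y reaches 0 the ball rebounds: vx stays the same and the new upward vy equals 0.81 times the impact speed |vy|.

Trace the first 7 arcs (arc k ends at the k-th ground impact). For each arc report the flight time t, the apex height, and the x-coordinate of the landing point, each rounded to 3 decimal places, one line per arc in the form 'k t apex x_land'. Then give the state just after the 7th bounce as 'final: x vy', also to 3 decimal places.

Arc 1: start y=18.420, vy=11.180 → t=3.390, apex=24.797, x_land=19.190, impact vy=-22.046
  bounce: vy ← 0.81·22.046 = 17.857
Arc 2: start y=0.000, vy=17.857 → t=3.644, apex=16.269, x_land=39.817, impact vy=-17.857
  bounce: vy ← 0.81·17.857 = 14.464
Arc 3: start y=0.000, vy=14.464 → t=2.952, apex=10.674, x_land=56.524, impact vy=-14.464
  bounce: vy ← 0.81·14.464 = 11.716
Arc 4: start y=0.000, vy=11.716 → t=2.391, apex=7.003, x_land=70.058, impact vy=-11.716
  bounce: vy ← 0.81·11.716 = 9.490
Arc 5: start y=0.000, vy=9.490 → t=1.937, apex=4.595, x_land=81.020, impact vy=-9.490
  bounce: vy ← 0.81·9.490 = 7.687
Arc 6: start y=0.000, vy=7.687 → t=1.569, apex=3.015, x_land=89.899, impact vy=-7.687
  bounce: vy ← 0.81·7.687 = 6.226
Arc 7: start y=0.000, vy=6.226 → t=1.271, apex=1.978, x_land=97.091, impact vy=-6.226
  bounce: vy ← 0.81·6.226 = 5.043

1 3.390 24.797 19.190
2 3.644 16.269 39.817
3 2.952 10.674 56.524
4 2.391 7.003 70.058
5 1.937 4.595 81.020
6 1.569 3.015 89.899
7 1.271 1.978 97.091
final: 97.091 5.043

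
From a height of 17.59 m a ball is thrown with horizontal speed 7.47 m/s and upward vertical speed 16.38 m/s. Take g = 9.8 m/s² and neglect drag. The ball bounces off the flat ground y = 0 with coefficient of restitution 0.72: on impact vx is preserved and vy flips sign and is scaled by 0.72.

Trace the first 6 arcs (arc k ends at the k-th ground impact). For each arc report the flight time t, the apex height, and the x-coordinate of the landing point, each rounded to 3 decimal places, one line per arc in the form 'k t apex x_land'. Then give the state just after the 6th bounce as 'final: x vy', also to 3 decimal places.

1 4.198 31.279 31.359
2 3.638 16.215 58.537
3 2.620 8.406 78.104
4 1.886 4.358 92.193
5 1.358 2.259 102.337
6 0.978 1.171 109.641
final: 109.641 3.449

Arc 1: start y=17.590, vy=16.380 → t=4.198, apex=31.279, x_land=31.359, impact vy=-24.760
  bounce: vy ← 0.72·24.760 = 17.827
Arc 2: start y=0.000, vy=17.827 → t=3.638, apex=16.215, x_land=58.537, impact vy=-17.827
  bounce: vy ← 0.72·17.827 = 12.836
Arc 3: start y=0.000, vy=12.836 → t=2.620, apex=8.406, x_land=78.104, impact vy=-12.836
  bounce: vy ← 0.72·12.836 = 9.242
Arc 4: start y=0.000, vy=9.242 → t=1.886, apex=4.358, x_land=92.193, impact vy=-9.242
  bounce: vy ← 0.72·9.242 = 6.654
Arc 5: start y=0.000, vy=6.654 → t=1.358, apex=2.259, x_land=102.337, impact vy=-6.654
  bounce: vy ← 0.72·6.654 = 4.791
Arc 6: start y=0.000, vy=4.791 → t=0.978, apex=1.171, x_land=109.641, impact vy=-4.791
  bounce: vy ← 0.72·4.791 = 3.449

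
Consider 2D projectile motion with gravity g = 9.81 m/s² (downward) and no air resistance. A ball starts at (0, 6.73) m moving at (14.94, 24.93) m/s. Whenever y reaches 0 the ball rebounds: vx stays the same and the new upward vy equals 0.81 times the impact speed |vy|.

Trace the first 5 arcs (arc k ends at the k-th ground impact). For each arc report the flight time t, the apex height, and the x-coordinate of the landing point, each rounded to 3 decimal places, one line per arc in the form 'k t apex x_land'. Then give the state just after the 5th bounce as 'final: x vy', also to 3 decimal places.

1 5.340 38.407 79.773
2 4.533 25.199 147.498
3 3.672 16.533 202.356
4 2.974 10.847 246.790
5 2.409 7.117 282.782
final: 282.782 9.572

Arc 1: start y=6.730, vy=24.930 → t=5.340, apex=38.407, x_land=79.773, impact vy=-27.451
  bounce: vy ← 0.81·27.451 = 22.235
Arc 2: start y=0.000, vy=22.235 → t=4.533, apex=25.199, x_land=147.498, impact vy=-22.235
  bounce: vy ← 0.81·22.235 = 18.010
Arc 3: start y=0.000, vy=18.010 → t=3.672, apex=16.533, x_land=202.356, impact vy=-18.010
  bounce: vy ← 0.81·18.010 = 14.588
Arc 4: start y=0.000, vy=14.588 → t=2.974, apex=10.847, x_land=246.790, impact vy=-14.588
  bounce: vy ← 0.81·14.588 = 11.817
Arc 5: start y=0.000, vy=11.817 → t=2.409, apex=7.117, x_land=282.782, impact vy=-11.817
  bounce: vy ← 0.81·11.817 = 9.572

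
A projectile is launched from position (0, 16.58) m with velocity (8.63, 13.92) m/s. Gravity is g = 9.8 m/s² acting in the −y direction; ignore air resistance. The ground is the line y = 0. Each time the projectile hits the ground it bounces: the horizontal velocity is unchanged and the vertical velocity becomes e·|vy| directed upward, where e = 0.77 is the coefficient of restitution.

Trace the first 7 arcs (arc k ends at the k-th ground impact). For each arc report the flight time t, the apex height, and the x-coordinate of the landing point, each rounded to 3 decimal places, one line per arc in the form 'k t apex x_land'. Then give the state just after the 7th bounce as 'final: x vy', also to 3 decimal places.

Arc 1: start y=16.580, vy=13.920 → t=3.744, apex=26.466, x_land=32.315, impact vy=-22.776
  bounce: vy ← 0.77·22.776 = 17.537
Arc 2: start y=0.000, vy=17.537 → t=3.579, apex=15.692, x_land=63.202, impact vy=-17.537
  bounce: vy ← 0.77·17.537 = 13.504
Arc 3: start y=0.000, vy=13.504 → t=2.756, apex=9.304, x_land=86.985, impact vy=-13.504
  bounce: vy ← 0.77·13.504 = 10.398
Arc 4: start y=0.000, vy=10.398 → t=2.122, apex=5.516, x_land=105.298, impact vy=-10.398
  bounce: vy ← 0.77·10.398 = 8.006
Arc 5: start y=0.000, vy=8.006 → t=1.634, apex=3.271, x_land=119.399, impact vy=-8.006
  bounce: vy ← 0.77·8.006 = 6.165
Arc 6: start y=0.000, vy=6.165 → t=1.258, apex=1.939, x_land=130.257, impact vy=-6.165
  bounce: vy ← 0.77·6.165 = 4.747
Arc 7: start y=0.000, vy=4.747 → t=0.969, apex=1.150, x_land=138.617, impact vy=-4.747
  bounce: vy ← 0.77·4.747 = 3.655

1 3.744 26.466 32.315
2 3.579 15.692 63.202
3 2.756 9.304 86.985
4 2.122 5.516 105.298
5 1.634 3.271 119.399
6 1.258 1.939 130.257
7 0.969 1.150 138.617
final: 138.617 3.655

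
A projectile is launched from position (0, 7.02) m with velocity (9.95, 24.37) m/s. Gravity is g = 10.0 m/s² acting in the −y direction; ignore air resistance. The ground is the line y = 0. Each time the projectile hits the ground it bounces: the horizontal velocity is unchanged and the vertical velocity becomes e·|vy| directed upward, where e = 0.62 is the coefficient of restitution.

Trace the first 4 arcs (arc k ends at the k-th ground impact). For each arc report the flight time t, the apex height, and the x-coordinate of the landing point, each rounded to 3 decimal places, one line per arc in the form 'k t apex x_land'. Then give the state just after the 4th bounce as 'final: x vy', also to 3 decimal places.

Arc 1: start y=7.020, vy=24.370 → t=5.147, apex=36.715, x_land=51.211, impact vy=-27.098
  bounce: vy ← 0.62·27.098 = 16.801
Arc 2: start y=0.000, vy=16.801 → t=3.360, apex=14.113, x_land=84.644, impact vy=-16.801
  bounce: vy ← 0.62·16.801 = 10.416
Arc 3: start y=0.000, vy=10.416 → t=2.083, apex=5.425, x_land=105.373, impact vy=-10.416
  bounce: vy ← 0.62·10.416 = 6.458
Arc 4: start y=0.000, vy=6.458 → t=1.292, apex=2.085, x_land=118.224, impact vy=-6.458
  bounce: vy ← 0.62·6.458 = 4.004

1 5.147 36.715 51.211
2 3.360 14.113 84.644
3 2.083 5.425 105.373
4 1.292 2.085 118.224
final: 118.224 4.004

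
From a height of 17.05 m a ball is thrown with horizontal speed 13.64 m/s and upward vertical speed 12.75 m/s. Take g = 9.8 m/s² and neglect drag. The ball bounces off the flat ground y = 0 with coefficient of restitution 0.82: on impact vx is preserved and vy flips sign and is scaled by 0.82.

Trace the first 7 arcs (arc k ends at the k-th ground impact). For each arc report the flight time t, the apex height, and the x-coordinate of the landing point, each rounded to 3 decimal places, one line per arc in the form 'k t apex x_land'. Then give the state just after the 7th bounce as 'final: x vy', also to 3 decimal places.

Arc 1: start y=17.050, vy=12.750 → t=3.575, apex=25.344, x_land=48.767, impact vy=-22.288
  bounce: vy ← 0.82·22.288 = 18.276
Arc 2: start y=0.000, vy=18.276 → t=3.730, apex=17.041, x_land=99.641, impact vy=-18.276
  bounce: vy ← 0.82·18.276 = 14.986
Arc 3: start y=0.000, vy=14.986 → t=3.058, apex=11.459, x_land=141.358, impact vy=-14.986
  bounce: vy ← 0.82·14.986 = 12.289
Arc 4: start y=0.000, vy=12.289 → t=2.508, apex=7.705, x_land=175.566, impact vy=-12.289
  bounce: vy ← 0.82·12.289 = 10.077
Arc 5: start y=0.000, vy=10.077 → t=2.056, apex=5.181, x_land=203.616, impact vy=-10.077
  bounce: vy ← 0.82·10.077 = 8.263
Arc 6: start y=0.000, vy=8.263 → t=1.686, apex=3.483, x_land=226.617, impact vy=-8.263
  bounce: vy ← 0.82·8.263 = 6.776
Arc 7: start y=0.000, vy=6.776 → t=1.383, apex=2.342, x_land=245.479, impact vy=-6.776
  bounce: vy ← 0.82·6.776 = 5.556

1 3.575 25.344 48.767
2 3.730 17.041 99.641
3 3.058 11.459 141.358
4 2.508 7.705 175.566
5 2.056 5.181 203.616
6 1.686 3.483 226.617
7 1.383 2.342 245.479
final: 245.479 5.556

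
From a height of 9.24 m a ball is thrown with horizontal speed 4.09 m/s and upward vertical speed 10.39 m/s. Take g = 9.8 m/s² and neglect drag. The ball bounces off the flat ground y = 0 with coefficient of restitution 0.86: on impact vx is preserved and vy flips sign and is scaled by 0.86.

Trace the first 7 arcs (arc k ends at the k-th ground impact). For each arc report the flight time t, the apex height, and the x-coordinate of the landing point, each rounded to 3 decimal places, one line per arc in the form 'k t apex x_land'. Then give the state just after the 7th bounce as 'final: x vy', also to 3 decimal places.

1 2.795 14.748 11.432
2 2.984 10.907 23.636
3 2.566 8.067 34.132
4 2.207 5.966 43.158
5 1.898 4.413 50.921
6 1.632 3.264 57.597
7 1.404 2.414 63.338
final: 63.338 5.915

Arc 1: start y=9.240, vy=10.390 → t=2.795, apex=14.748, x_land=11.432, impact vy=-17.002
  bounce: vy ← 0.86·17.002 = 14.621
Arc 2: start y=0.000, vy=14.621 → t=2.984, apex=10.907, x_land=23.636, impact vy=-14.621
  bounce: vy ← 0.86·14.621 = 12.574
Arc 3: start y=0.000, vy=12.574 → t=2.566, apex=8.067, x_land=34.132, impact vy=-12.574
  bounce: vy ← 0.86·12.574 = 10.814
Arc 4: start y=0.000, vy=10.814 → t=2.207, apex=5.966, x_land=43.158, impact vy=-10.814
  bounce: vy ← 0.86·10.814 = 9.300
Arc 5: start y=0.000, vy=9.300 → t=1.898, apex=4.413, x_land=50.921, impact vy=-9.300
  bounce: vy ← 0.86·9.300 = 7.998
Arc 6: start y=0.000, vy=7.998 → t=1.632, apex=3.264, x_land=57.597, impact vy=-7.998
  bounce: vy ← 0.86·7.998 = 6.878
Arc 7: start y=0.000, vy=6.878 → t=1.404, apex=2.414, x_land=63.338, impact vy=-6.878
  bounce: vy ← 0.86·6.878 = 5.915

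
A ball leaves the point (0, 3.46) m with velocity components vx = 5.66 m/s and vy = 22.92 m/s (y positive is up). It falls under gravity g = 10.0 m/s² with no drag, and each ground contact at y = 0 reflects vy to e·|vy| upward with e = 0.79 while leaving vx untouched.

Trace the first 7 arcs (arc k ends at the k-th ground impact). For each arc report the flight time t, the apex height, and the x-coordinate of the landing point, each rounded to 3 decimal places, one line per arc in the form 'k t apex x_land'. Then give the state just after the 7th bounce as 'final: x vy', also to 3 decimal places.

Arc 1: start y=3.460, vy=22.920 → t=4.730, apex=29.726, x_land=26.773, impact vy=-24.383
  bounce: vy ← 0.79·24.383 = 19.263
Arc 2: start y=0.000, vy=19.263 → t=3.853, apex=18.552, x_land=48.579, impact vy=-19.263
  bounce: vy ← 0.79·19.263 = 15.217
Arc 3: start y=0.000, vy=15.217 → t=3.043, apex=11.578, x_land=65.805, impact vy=-15.217
  bounce: vy ← 0.79·15.217 = 12.022
Arc 4: start y=0.000, vy=12.022 → t=2.404, apex=7.226, x_land=79.413, impact vy=-12.022
  bounce: vy ← 0.79·12.022 = 9.497
Arc 5: start y=0.000, vy=9.497 → t=1.899, apex=4.510, x_land=90.164, impact vy=-9.497
  bounce: vy ← 0.79·9.497 = 7.503
Arc 6: start y=0.000, vy=7.503 → t=1.501, apex=2.815, x_land=98.657, impact vy=-7.503
  bounce: vy ← 0.79·7.503 = 5.927
Arc 7: start y=0.000, vy=5.927 → t=1.185, apex=1.757, x_land=105.367, impact vy=-5.927
  bounce: vy ← 0.79·5.927 = 4.682

1 4.730 29.726 26.773
2 3.853 18.552 48.579
3 3.043 11.578 65.805
4 2.404 7.226 79.413
5 1.899 4.510 90.164
6 1.501 2.815 98.657
7 1.185 1.757 105.367
final: 105.367 4.682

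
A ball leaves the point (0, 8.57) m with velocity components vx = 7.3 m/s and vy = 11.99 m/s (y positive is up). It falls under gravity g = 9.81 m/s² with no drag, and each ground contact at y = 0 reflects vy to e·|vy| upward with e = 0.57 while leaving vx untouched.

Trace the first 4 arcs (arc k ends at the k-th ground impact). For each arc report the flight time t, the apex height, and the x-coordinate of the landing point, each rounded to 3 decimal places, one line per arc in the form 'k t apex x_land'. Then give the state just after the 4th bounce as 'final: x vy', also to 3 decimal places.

1 3.023 15.897 22.064
2 2.052 5.165 37.046
3 1.170 1.678 45.586
4 0.667 0.545 50.454
final: 50.454 1.864

Arc 1: start y=8.570, vy=11.990 → t=3.023, apex=15.897, x_land=22.064, impact vy=-17.661
  bounce: vy ← 0.57·17.661 = 10.067
Arc 2: start y=0.000, vy=10.067 → t=2.052, apex=5.165, x_land=37.046, impact vy=-10.067
  bounce: vy ← 0.57·10.067 = 5.738
Arc 3: start y=0.000, vy=5.738 → t=1.170, apex=1.678, x_land=45.586, impact vy=-5.738
  bounce: vy ← 0.57·5.738 = 3.271
Arc 4: start y=0.000, vy=3.271 → t=0.667, apex=0.545, x_land=50.454, impact vy=-3.271
  bounce: vy ← 0.57·3.271 = 1.864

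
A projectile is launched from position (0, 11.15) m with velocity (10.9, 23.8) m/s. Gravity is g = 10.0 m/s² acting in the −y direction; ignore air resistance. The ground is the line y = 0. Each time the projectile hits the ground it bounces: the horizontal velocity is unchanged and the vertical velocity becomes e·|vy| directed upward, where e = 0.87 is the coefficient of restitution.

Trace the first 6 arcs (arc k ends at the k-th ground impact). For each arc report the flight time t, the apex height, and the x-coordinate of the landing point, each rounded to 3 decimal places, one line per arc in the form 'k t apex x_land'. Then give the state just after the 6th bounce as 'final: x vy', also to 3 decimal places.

1 5.190 39.472 56.568
2 4.889 29.876 109.856
3 4.253 22.613 156.218
4 3.700 17.116 196.552
5 3.219 12.955 231.643
6 2.801 9.806 262.172
final: 262.172 12.184

Arc 1: start y=11.150, vy=23.800 → t=5.190, apex=39.472, x_land=56.568, impact vy=-28.097
  bounce: vy ← 0.87·28.097 = 24.444
Arc 2: start y=0.000, vy=24.444 → t=4.889, apex=29.876, x_land=109.856, impact vy=-24.444
  bounce: vy ← 0.87·24.444 = 21.267
Arc 3: start y=0.000, vy=21.267 → t=4.253, apex=22.613, x_land=156.218, impact vy=-21.267
  bounce: vy ← 0.87·21.267 = 18.502
Arc 4: start y=0.000, vy=18.502 → t=3.700, apex=17.116, x_land=196.552, impact vy=-18.502
  bounce: vy ← 0.87·18.502 = 16.097
Arc 5: start y=0.000, vy=16.097 → t=3.219, apex=12.955, x_land=231.643, impact vy=-16.097
  bounce: vy ← 0.87·16.097 = 14.004
Arc 6: start y=0.000, vy=14.004 → t=2.801, apex=9.806, x_land=262.172, impact vy=-14.004
  bounce: vy ← 0.87·14.004 = 12.184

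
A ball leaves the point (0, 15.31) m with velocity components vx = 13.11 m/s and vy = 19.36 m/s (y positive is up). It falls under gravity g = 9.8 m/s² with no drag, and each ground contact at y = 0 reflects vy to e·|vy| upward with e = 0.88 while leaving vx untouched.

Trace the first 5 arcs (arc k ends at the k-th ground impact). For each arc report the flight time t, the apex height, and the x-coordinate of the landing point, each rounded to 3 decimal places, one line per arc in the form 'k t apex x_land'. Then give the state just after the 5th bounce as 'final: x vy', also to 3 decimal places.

Arc 1: start y=15.310, vy=19.360 → t=4.626, apex=34.433, x_land=60.652, impact vy=-25.979
  bounce: vy ← 0.88·25.979 = 22.861
Arc 2: start y=0.000, vy=22.861 → t=4.666, apex=26.665, x_land=121.817, impact vy=-22.861
  bounce: vy ← 0.88·22.861 = 20.118
Arc 3: start y=0.000, vy=20.118 → t=4.106, apex=20.649, x_land=175.642, impact vy=-20.118
  bounce: vy ← 0.88·20.118 = 17.704
Arc 4: start y=0.000, vy=17.704 → t=3.613, apex=15.991, x_land=223.009, impact vy=-17.704
  bounce: vy ← 0.88·17.704 = 15.579
Arc 5: start y=0.000, vy=15.579 → t=3.179, apex=12.383, x_land=264.691, impact vy=-15.579
  bounce: vy ← 0.88·15.579 = 13.710

1 4.626 34.433 60.652
2 4.666 26.665 121.817
3 4.106 20.649 175.642
4 3.613 15.991 223.009
5 3.179 12.383 264.691
final: 264.691 13.710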